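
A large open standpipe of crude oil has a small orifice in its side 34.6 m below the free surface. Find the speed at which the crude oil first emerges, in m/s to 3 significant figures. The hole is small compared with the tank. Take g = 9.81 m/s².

Bernoulli from surface to hole (P equal, v_surface ≈ 0): v = √(2gh) = √(2×9.81×34.6) = 26.1 m/s.

v ≈ 26.1 m/s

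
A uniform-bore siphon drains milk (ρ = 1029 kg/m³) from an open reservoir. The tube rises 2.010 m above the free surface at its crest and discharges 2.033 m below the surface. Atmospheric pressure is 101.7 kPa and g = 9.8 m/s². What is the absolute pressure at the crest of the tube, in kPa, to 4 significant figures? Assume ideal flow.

From the surface to the outlet (both open to atmosphere, surface at rest): v = √(2g·h_out) = √(2·9.8·2.033) = 6.312 m/s.
The bore is uniform, so the speed at the crest is the same v. Bernoulli surface→crest: P_atm = P_top + ½ρv² + ρg·h_top.
P_top = 101700 − ½·1029·6.312² − 1029·9.8·2.010 = 60930 Pa.

P_top ≈ 60.93 kPa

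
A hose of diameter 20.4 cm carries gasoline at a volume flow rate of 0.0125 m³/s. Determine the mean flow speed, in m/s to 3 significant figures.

Q = 0.0125 m³/s = 0.0125 m³/s.
v = Q/A = 0.0125 / 0.0327 = 0.382 m/s.

v ≈ 0.382 m/s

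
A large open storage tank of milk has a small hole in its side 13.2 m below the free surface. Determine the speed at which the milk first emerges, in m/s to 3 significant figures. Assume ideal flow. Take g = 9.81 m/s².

v ≈ 16.1 m/s

With the surface at rest and both surface and jet at atmospheric pressure, Bernoulli gives ρg h = ½ρv², so v = √(2gh) = √(2·9.81·13.2) = 16.1 m/s.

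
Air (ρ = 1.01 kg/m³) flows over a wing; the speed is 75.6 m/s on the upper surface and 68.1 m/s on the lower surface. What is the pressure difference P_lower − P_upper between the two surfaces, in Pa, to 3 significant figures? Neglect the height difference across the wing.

With negligible Δh, P + ½ρv² is constant, so P_low − P_up = ½ρ(v_up² − v_low²).
ΔP = ½·1.01·(75.6² − 68.1²) = 544 Pa.

ΔP = 544 Pa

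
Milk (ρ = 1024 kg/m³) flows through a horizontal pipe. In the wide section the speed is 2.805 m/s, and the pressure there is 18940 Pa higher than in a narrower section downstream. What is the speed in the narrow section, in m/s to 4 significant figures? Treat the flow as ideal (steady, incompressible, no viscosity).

Horizontal Bernoulli: P₁ + ½ρv₁² = P₂ + ½ρv₂², so v₂² = v₁² + 2(P₁ − P₂)/ρ.
v₂ = √(2.805² + 2·18940/1024) = √(7.868 + 36.99) = 6.698 m/s.

6.698 m/s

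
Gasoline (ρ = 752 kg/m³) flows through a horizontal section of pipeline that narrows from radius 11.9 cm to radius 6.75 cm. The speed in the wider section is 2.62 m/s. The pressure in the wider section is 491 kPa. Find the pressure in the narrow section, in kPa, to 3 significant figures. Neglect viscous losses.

Mass conservation (A₁v₁ = A₂v₂) gives v₂ = 2.62 × 445/143 = 8.14 m/s.
With no height change, Bernoulli's equation is P₁ + ½ρv₁² = P₂ + ½ρv₂².
P₂ = P₁ − ½ρ(v₂² − v₁²) = 491000 − ½·752·(8.14² − 2.62²) = 491000 − 22400 = 469000 Pa.

P₂ ≈ 469 kPa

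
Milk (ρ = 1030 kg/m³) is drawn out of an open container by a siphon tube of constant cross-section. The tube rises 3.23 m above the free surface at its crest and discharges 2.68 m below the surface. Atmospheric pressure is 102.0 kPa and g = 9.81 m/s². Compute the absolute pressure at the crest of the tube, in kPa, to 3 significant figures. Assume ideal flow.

From the surface to the outlet (both open to atmosphere, surface at rest): v = √(2g·h_out) = √(2·9.81·2.68) = 7.25 m/s.
Continuity keeps v the same throughout the tube; from surface to crest, P_atm + 0 = P_top + ½ρv² + ρg·h_top.
P_top = 102000 − ½·1030·7.25² − 1030·9.81·3.23 = 42300 Pa.

P_top = 42.3 kPa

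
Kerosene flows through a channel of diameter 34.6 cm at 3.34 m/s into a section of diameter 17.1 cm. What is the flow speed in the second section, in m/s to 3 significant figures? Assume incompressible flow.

13.7 m/s

Continuity gives A₁v₁ = A₂v₂, so v₂ = (940 cm²)/(230 cm²) × 3.34 m/s = 13.7 m/s.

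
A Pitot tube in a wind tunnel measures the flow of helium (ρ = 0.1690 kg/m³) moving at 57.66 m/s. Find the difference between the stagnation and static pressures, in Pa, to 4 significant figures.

ΔP ≈ 280.9 Pa

Bernoulli between the free stream and the stagnation point: ½ρv² = P_stag − P_static.
ΔP = ½·0.1690·57.66² = 280.9 Pa.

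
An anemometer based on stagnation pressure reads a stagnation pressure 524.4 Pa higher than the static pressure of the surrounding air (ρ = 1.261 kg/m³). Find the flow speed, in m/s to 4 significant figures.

The dynamic pressure equals the rise in static pressure at the stagnation point: ΔP = ½ρv².
v = √(2ΔP/ρ) = √(2·524.4/1.261) = 28.84 m/s.

28.84 m/s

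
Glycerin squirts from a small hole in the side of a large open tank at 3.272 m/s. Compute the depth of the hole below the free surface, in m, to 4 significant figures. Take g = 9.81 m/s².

Torricelli: v = √(2gh), so h = v²/(2g).
h = 3.272²/(2·9.81) = 10.71/19.62 = 0.5457 m.

h ≈ 0.5457 m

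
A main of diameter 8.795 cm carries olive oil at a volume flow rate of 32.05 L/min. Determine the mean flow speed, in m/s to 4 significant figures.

v ≈ 0.08793 m/s

Q = 32.05 L/min = 0.0005342 m³/s.
v = Q/A = 0.0005342 / 0.006075 = 0.08793 m/s.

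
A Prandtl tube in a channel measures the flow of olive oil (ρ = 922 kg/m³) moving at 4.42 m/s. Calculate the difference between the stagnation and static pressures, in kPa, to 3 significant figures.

ΔP = 9.01 kPa

At the stagnation point the flow is brought to rest, so Bernoulli gives P_stag − P_static = ½ρv².
ΔP = ½·922·4.42² = 9010 Pa.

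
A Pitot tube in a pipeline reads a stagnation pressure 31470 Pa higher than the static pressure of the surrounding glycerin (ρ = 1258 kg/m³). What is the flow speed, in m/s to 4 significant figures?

7.073 m/s

Bernoulli between the free stream and the stagnation point: ½ρv² = P_stag − P_static.
v = √(2ΔP/ρ) = √(2·31470/1258) = 7.073 m/s.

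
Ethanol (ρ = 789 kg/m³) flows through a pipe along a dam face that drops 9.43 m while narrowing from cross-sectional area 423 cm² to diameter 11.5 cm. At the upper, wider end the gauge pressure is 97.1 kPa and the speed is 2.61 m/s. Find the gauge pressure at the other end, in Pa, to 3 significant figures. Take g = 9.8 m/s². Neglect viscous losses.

P₂ ≈ 128000 Pa

Mass conservation (A₁v₁ = A₂v₂) gives v₂ = 2.61 × 423/104 = 10.6 m/s.
Applying Bernoulli between the two ends and solving for P₂: P₂ = P₁ + ½ρ(v₁² − v₂²) − ρgΔh.
P₂ = 97100 + ½·789·(2.61² − 10.6²) − 789·9.8·(−9.43) = 97100 + (-41900) − (-72900) = 128000 Pa.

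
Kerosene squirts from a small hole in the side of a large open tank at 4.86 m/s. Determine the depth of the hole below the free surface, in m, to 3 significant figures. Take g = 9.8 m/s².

h ≈ 1.21 m

Inverting v = √(2gh) gives h = v² / 2g.
h = 4.86²/(2·9.8) = 23.6/19.60 = 1.21 m.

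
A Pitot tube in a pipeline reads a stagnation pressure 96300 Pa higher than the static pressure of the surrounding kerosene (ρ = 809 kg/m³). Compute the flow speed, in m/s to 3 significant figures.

At the stagnation point the flow is brought to rest, so Bernoulli gives P_stag − P_static = ½ρv².
v = √(2ΔP/ρ) = √(2·96300/809) = 15.4 m/s.

v ≈ 15.4 m/s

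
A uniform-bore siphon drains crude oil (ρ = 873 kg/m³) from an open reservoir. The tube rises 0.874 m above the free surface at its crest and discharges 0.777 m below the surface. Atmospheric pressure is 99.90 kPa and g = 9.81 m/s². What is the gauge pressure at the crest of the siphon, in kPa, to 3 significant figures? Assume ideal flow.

Bernoulli surface→outlet gives ½v² = g·h_out, so v = √(2·9.81·0.777) = 3.90 m/s.
Continuity keeps v the same throughout the tube; from surface to crest, P_atm + 0 = P_top + ½ρv² + ρg·h_top.
P_top = 99900 − ½·873·3.90² − 873·9.81·0.874 = 85800 Pa. So P_gauge = P_top − P_atm = -14100 Pa.

P_gauge = -14.1 kPa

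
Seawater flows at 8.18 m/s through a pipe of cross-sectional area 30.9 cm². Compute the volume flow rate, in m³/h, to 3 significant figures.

Q ≈ 91.0 m³/h

Q = A·v = 0.00309 m² × 8.18 m/s = 0.0253 m³/s.
Converting: 0.0253 m³/s × 3600 = 91.0 m³/h.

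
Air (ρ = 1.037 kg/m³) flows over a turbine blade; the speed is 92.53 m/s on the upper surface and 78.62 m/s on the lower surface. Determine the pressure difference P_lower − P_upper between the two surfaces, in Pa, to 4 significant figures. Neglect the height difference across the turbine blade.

Bernoulli (same height): P_lower − P_upper = ½ρ(v_upper² − v_lower²).
ΔP = ½·1.037·(92.53² − 78.62²) = 1234 Pa.

ΔP ≈ 1234 Pa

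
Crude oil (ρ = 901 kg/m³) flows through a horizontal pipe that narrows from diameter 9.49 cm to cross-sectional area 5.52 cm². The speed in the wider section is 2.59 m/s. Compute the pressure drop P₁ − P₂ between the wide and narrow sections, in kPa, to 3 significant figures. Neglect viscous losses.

The volume flow rate is constant, so v₂ = (A₁/A₂)v₁ = (70.7/5.52)·2.59 = 33.2 m/s.
Bernoulli (h₁ = h₂): P₁ − P₂ = ½ρ(v₂² − v₁²).
P₁ − P₂ = ½·901·(33.2² − 2.59²) = ½·901·1090 = 493000 Pa.

ΔP ≈ 493 kPa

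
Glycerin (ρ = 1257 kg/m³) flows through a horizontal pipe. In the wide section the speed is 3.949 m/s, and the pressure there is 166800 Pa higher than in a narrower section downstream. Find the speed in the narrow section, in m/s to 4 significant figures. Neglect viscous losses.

16.76 m/s

Horizontal Bernoulli: P₁ + ½ρv₁² = P₂ + ½ρv₂², so v₂² = v₁² + 2(P₁ − P₂)/ρ.
v₂ = √(3.949² + 2·166800/1257) = √(15.59 + 265.4) = 16.76 m/s.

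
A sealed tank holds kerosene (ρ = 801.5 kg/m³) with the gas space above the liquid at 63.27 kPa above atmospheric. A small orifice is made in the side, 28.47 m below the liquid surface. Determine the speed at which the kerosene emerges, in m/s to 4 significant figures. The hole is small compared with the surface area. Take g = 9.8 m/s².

v = 26.76 m/s

Take point 1 at the surface (v₁ ≈ 0) and point 2 at the hole (at atmospheric pressure). Bernoulli: P₁ + ρg h = P_atm + ½ρv₂².
With P₁ − P_atm = 63270 Pa, v₂ = √(2gh + 2ΔP/ρ) = √(2·9.8·28.47 + 2·63270/801.5) = 26.76 m/s.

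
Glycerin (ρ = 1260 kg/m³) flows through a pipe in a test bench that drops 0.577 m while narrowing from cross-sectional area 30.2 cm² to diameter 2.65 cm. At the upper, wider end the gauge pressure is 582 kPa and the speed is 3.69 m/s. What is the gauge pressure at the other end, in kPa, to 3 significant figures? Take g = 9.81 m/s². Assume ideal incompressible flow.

P₂ ≈ 341 kPa

The volume flow rate is constant, so v₂ = (A₁/A₂)v₁ = (30.2/5.52)·3.69 = 20.2 m/s.
Bernoulli: P₁ + ½ρv₁² + ρg h₁ = P₂ + ½ρv₂² + ρg h₂, so P₂ = P₁ + ½ρ(v₁² − v₂²) − ρg(h₂ − h₁).
P₂ = 582000 + ½·1260·(3.69² − 20.2²) − 1260·9.81·(−0.577) = 582000 + (-249000) − (-7130) = 341000 Pa.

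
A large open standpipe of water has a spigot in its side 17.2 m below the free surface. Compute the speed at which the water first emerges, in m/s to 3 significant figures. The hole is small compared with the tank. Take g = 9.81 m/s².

v = 18.4 m/s

Bernoulli from surface to hole (P equal, v_surface ≈ 0): v = √(2gh) = √(2×9.81×17.2) = 18.4 m/s.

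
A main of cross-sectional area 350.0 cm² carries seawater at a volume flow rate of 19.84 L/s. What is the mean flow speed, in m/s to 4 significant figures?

Q = 19.84 L/s = 0.01984 m³/s.
v = Q/A = 0.01984 / 0.03500 = 0.5669 m/s.

v ≈ 0.5669 m/s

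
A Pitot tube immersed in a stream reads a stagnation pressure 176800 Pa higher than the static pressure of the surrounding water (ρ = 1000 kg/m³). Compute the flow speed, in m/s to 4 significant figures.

The dynamic pressure equals the rise in static pressure at the stagnation point: ΔP = ½ρv².
v = √(2ΔP/ρ) = √(2·176800/1000) = 18.80 m/s.

18.80 m/s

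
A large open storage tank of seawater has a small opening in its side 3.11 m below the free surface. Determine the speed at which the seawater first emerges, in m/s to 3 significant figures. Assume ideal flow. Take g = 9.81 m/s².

Torricelli's result v = √(2gh) gives v = √(2·9.81·3.11) = 7.81 m/s.

v ≈ 7.81 m/s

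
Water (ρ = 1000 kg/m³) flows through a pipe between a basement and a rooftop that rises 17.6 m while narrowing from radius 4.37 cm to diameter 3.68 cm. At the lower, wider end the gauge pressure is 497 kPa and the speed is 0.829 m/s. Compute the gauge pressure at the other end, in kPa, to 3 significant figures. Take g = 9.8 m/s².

By continuity, v₂ = v₁·A₁/A₂ = 0.829·(60.0/10.6) = 4.68 m/s.
Bernoulli: P₁ + ½ρv₁² + ρg h₁ = P₂ + ½ρv₂² + ρg h₂, so P₂ = P₁ + ½ρ(v₁² − v₂²) − ρg(h₂ − h₁).
P₂ = 497000 + ½·1000·(0.829² − 4.68²) − 1000·9.8·(+17.6) = 497000 + (-10600) − (172000) = 314000 Pa.

P₂ = 314 kPa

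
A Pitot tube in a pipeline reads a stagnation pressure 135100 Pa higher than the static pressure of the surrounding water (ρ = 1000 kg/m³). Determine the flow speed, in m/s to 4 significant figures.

v ≈ 16.44 m/s

The dynamic pressure equals the rise in static pressure at the stagnation point: ΔP = ½ρv².
v = √(2ΔP/ρ) = √(2·135100/1000) = 16.44 m/s.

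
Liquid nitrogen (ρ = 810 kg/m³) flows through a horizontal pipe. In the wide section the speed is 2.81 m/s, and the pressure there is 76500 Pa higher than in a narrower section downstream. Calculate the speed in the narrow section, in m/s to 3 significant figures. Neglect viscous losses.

Along the level pipe P + ½ρv² is conserved, hence v₂² = v₁² + 2(P₁ − P₂)/ρ.
v₂ = √(2.81² + 2·76500/810) = √(7.90 + 189) = 14.0 m/s.

v₂ ≈ 14.0 m/s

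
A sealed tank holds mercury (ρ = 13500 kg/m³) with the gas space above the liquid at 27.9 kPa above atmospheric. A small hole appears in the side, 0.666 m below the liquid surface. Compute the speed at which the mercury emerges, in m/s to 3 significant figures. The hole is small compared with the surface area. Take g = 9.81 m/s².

Take point 1 at the surface (v₁ ≈ 0) and point 2 at the hole (at atmospheric pressure). Bernoulli: P₁ + ρg h = P_atm + ½ρv₂².
With P₁ − P_atm = 27900 Pa, v₂ = √(2gh + 2ΔP/ρ) = √(2·9.81·0.666 + 2·27900/13500) = 4.15 m/s.

v = 4.15 m/s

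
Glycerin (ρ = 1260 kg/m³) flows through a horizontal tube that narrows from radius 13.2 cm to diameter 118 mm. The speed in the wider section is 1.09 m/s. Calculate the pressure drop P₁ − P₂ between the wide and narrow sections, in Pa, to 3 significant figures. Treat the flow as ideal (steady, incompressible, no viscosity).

ΔP = 18000 Pa

The volume flow rate is constant, so v₂ = (A₁/A₂)v₁ = (547/109)·1.09 = 5.46 m/s.
Along the horizontal streamline, P + ½ρv² is constant.
P₁ − P₂ = ½·1260·(5.46² − 1.09²) = ½·1260·28.6 = 18000 Pa.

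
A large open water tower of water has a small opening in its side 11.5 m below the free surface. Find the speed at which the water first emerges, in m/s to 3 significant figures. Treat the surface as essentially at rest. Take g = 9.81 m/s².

Bernoulli from surface to hole (P equal, v_surface ≈ 0): v = √(2gh) = √(2×9.81×11.5) = 15.0 m/s.

15.0 m/s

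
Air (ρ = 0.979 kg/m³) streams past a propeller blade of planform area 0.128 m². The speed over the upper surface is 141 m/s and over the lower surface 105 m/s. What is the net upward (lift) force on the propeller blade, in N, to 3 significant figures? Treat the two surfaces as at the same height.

F = 555 N

With equal heights on the two surfaces, Bernoulli gives P_lower − P_upper = ½ρ(v_upper² − v_lower²).
ΔP = ½·0.979·(141² − 105²) = 4340 Pa.
Lift = ΔP · A = 4340 × 0.128 = 555 N.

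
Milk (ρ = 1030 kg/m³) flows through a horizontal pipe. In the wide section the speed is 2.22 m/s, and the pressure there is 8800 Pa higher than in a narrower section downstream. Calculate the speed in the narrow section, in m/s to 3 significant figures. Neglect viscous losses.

With h₁ = h₂, rearranging Bernoulli gives v₂ = √(v₁² + 2ΔP/ρ).
v₂ = √(2.22² + 2·8800/1030) = √(4.93 + 17.1) = 4.69 m/s.

v₂ = 4.69 m/s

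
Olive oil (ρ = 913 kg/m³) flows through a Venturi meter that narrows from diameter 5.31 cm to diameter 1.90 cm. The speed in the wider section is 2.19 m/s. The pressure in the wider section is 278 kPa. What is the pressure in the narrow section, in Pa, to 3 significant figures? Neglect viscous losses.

Mass conservation (A₁v₁ = A₂v₂) gives v₂ = 2.19 × 22.1/2.84 = 17.1 m/s.
Bernoulli (h₁ = h₂): P₁ − P₂ = ½ρ(v₂² − v₁²).
P₂ = P₁ − ½ρ(v₂² − v₁²) = 278000 − ½·913·(17.1² − 2.19²) = 278000 − 131000 = 147000 Pa.

P₂ ≈ 147000 Pa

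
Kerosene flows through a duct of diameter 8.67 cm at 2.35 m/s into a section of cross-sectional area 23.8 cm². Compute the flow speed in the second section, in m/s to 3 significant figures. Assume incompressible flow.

5.83 m/s

The volume flow rate is constant, so v₂ = (A₁/A₂)v₁ = (59.0/23.8)·2.35 = 5.83 m/s.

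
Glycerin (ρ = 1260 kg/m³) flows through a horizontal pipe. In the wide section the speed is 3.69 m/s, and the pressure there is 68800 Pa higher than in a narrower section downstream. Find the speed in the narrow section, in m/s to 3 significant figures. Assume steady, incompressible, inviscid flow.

v₂ ≈ 11.1 m/s

Horizontal Bernoulli: P₁ + ½ρv₁² = P₂ + ½ρv₂², so v₂² = v₁² + 2(P₁ − P₂)/ρ.
v₂ = √(3.69² + 2·68800/1260) = √(13.6 + 109) = 11.1 m/s.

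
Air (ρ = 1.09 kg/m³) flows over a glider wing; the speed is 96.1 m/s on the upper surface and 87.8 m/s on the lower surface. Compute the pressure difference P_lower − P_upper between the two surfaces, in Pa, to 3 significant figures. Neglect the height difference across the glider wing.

Bernoulli (same height): P_lower − P_upper = ½ρ(v_upper² − v_lower²).
ΔP = ½·1.09·(96.1² − 87.8²) = 832 Pa.

ΔP ≈ 832 Pa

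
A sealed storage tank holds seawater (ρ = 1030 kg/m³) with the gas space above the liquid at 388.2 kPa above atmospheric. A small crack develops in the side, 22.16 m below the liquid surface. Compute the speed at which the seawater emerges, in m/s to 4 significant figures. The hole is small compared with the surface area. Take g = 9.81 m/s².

Take point 1 at the surface (v₁ ≈ 0) and point 2 at the hole (at atmospheric pressure). Bernoulli: P₁ + ρg h = P_atm + ½ρv₂².
With P₁ − P_atm = 388200 Pa, v₂ = √(2gh + 2ΔP/ρ) = √(2·9.81·22.16 + 2·388200/1030) = 34.48 m/s.

v ≈ 34.48 m/s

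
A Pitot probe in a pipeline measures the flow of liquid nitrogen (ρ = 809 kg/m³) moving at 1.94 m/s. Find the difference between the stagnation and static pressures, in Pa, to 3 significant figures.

1520 Pa

At the stagnation point the flow is brought to rest, so Bernoulli gives P_stag − P_static = ½ρv².
ΔP = ½·809·1.94² = 1520 Pa.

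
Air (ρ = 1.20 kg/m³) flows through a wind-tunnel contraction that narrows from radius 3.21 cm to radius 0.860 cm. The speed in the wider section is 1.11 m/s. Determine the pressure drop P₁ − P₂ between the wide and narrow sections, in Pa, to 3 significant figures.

ΔP ≈ 143 Pa

The volume flow rate is constant, so v₂ = (A₁/A₂)v₁ = (32.4/2.32)·1.11 = 15.5 m/s.
Bernoulli (h₁ = h₂): P₁ − P₂ = ½ρ(v₂² − v₁²).
P₁ − P₂ = ½·1.20·(15.5² − 1.11²) = ½·1.20·238 = 143 Pa.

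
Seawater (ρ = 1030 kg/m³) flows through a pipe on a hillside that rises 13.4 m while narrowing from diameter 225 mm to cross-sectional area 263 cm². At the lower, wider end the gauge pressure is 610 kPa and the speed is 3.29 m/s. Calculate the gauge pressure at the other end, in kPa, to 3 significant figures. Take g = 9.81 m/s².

P₂ = 467 kPa

Continuity gives A₁v₁ = A₂v₂, so v₂ = (398 cm²)/(263 cm²) × 3.29 m/s = 4.97 m/s.
Energy conservation along the streamline gives P₂ = P₁ − ½ρ(v₂² − v₁²) − ρg(h₂ − h₁).
P₂ = 610000 + ½·1030·(3.29² − 4.97²) − 1030·9.81·(+13.4) = 610000 + (-7170) − (135000) = 467000 Pa.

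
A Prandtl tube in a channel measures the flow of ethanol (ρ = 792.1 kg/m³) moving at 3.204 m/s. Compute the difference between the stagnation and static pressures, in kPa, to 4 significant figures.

Bernoulli between the free stream and the stagnation point: ½ρv² = P_stag − P_static.
ΔP = ½·792.1·3.204² = 4066 Pa.

ΔP ≈ 4.066 kPa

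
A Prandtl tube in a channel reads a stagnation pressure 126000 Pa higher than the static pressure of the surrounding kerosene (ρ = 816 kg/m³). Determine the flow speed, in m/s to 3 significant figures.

v ≈ 17.6 m/s

At the stagnation point the flow is brought to rest, so Bernoulli gives P_stag − P_static = ½ρv².
v = √(2ΔP/ρ) = √(2·126000/816) = 17.6 m/s.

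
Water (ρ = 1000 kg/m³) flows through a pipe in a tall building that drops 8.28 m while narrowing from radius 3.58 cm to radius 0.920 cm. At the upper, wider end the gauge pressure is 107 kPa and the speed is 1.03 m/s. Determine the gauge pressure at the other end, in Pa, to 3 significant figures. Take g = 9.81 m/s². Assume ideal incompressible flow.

67100 Pa

Continuity gives A₁v₁ = A₂v₂, so v₂ = (40.3 cm²)/(2.66 cm²) × 1.03 m/s = 15.6 m/s.
Energy conservation along the streamline gives P₂ = P₁ − ½ρ(v₂² − v₁²) − ρg(h₂ − h₁).
P₂ = 107000 + ½·1000·(1.03² − 15.6²) − 1000·9.81·(−8.28) = 107000 + (-121000) − (-81200) = 67100 Pa.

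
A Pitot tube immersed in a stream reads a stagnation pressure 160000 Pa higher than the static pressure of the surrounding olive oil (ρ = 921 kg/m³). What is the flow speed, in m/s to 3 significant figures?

Bernoulli between the free stream and the stagnation point: ½ρv² = P_stag − P_static.
v = √(2ΔP/ρ) = √(2·160000/921) = 18.6 m/s.

v ≈ 18.6 m/s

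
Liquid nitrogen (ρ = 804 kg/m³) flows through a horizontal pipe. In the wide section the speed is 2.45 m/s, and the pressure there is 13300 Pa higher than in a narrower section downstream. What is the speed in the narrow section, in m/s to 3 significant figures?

v₂ ≈ 6.25 m/s

With h₁ = h₂, rearranging Bernoulli gives v₂ = √(v₁² + 2ΔP/ρ).
v₂ = √(2.45² + 2·13300/804) = √(6.00 + 33.1) = 6.25 m/s.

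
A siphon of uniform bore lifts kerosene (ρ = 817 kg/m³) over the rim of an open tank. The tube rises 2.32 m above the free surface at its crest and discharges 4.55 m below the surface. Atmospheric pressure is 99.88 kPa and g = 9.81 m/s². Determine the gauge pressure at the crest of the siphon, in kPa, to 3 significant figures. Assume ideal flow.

P_gauge ≈ -55.1 kPa

Bernoulli surface→outlet gives ½v² = g·h_out, so v = √(2·9.81·4.55) = 9.45 m/s.
With constant cross-section the crest speed equals v; applying Bernoulli from the surface up to the crest, P_top = P_atm − ½ρv² − ρg·h_top.
P_top = 99880 − ½·817·9.45² − 817·9.81·2.32 = 44800 Pa. So P_gauge = P_top − P_atm = -55100 Pa.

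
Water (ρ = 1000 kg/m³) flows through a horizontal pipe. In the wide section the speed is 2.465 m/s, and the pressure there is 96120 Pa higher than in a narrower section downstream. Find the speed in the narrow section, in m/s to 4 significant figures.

With h₁ = h₂, rearranging Bernoulli gives v₂ = √(v₁² + 2ΔP/ρ).
v₂ = √(2.465² + 2·96120/1000) = √(6.076 + 192.2) = 14.08 m/s.

v₂ ≈ 14.08 m/s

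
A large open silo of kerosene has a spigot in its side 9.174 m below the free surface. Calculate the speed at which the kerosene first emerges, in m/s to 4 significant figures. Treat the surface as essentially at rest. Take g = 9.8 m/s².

v = 13.41 m/s

Bernoulli from surface to hole (P equal, v_surface ≈ 0): v = √(2gh) = √(2×9.8×9.174) = 13.41 m/s.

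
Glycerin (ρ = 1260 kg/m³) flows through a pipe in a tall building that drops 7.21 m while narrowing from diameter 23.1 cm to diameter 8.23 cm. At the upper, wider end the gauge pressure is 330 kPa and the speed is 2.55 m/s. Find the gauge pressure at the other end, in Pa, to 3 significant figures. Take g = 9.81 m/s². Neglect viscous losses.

169000 Pa

By continuity, v₂ = v₁·A₁/A₂ = 2.55·(419/53.2) = 20.1 m/s.
Applying Bernoulli between the two ends and solving for P₂: P₂ = P₁ + ½ρ(v₁² − v₂²) − ρgΔh.
P₂ = 330000 + ½·1260·(2.55² − 20.1²) − 1260·9.81·(−7.21) = 330000 + (-250000) − (-89100) = 169000 Pa.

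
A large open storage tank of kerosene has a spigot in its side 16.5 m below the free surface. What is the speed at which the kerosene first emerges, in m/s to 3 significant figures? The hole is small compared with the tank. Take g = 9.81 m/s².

Bernoulli from surface to hole (P equal, v_surface ≈ 0): v = √(2gh) = √(2×9.81×16.5) = 18.0 m/s.

v = 18.0 m/s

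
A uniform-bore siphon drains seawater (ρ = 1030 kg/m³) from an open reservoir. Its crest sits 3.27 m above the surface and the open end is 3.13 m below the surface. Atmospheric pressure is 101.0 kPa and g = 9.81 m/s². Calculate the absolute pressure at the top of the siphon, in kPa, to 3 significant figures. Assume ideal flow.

From the surface to the outlet (both open to atmosphere, surface at rest): v = √(2g·h_out) = √(2·9.81·3.13) = 7.84 m/s.
Continuity keeps v the same throughout the tube; from surface to crest, P_atm + 0 = P_top + ½ρv² + ρg·h_top.
P_top = 101000 − ½·1030·7.84² − 1030·9.81·3.27 = 36300 Pa.

36.3 kPa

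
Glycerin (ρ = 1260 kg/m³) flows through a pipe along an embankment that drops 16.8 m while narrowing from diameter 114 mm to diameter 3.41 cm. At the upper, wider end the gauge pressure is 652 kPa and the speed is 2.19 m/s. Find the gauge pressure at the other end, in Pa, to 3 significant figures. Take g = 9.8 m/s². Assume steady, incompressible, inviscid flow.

P₂ ≈ 485000 Pa

By continuity, v₂ = v₁·A₁/A₂ = 2.19·(102/9.13) = 24.5 m/s.
Applying Bernoulli between the two ends and solving for P₂: P₂ = P₁ + ½ρ(v₁² − v₂²) − ρgΔh.
P₂ = 652000 + ½·1260·(2.19² − 24.5²) − 1260·9.8·(−16.8) = 652000 + (-374000) − (-207000) = 485000 Pa.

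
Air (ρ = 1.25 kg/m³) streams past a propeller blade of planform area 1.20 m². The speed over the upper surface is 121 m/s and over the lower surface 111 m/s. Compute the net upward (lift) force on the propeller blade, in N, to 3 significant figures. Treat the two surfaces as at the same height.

The faster flow above has the lower pressure; Bernoulli (same height) gives ΔP = ½ρ(v_up² − v_low²).
ΔP = ½·1.25·(121² − 111²) = 1450 Pa.
Lift = ΔP · A = 1450 × 1.20 = 1740 N.

F = 1740 N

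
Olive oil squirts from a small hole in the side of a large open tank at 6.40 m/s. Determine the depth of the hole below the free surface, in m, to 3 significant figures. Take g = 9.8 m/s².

h ≈ 2.09 m

Torricelli: v = √(2gh), so h = v²/(2g).
h = 6.40²/(2·9.8) = 41.0/19.60 = 2.09 m.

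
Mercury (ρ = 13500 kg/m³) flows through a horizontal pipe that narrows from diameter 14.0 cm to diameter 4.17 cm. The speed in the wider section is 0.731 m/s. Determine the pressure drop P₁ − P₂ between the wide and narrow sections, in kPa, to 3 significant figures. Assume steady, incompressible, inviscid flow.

Mass conservation (A₁v₁ = A₂v₂) gives v₂ = 0.731 × 154/13.7 = 8.24 m/s.
Along the horizontal streamline, P + ½ρv² is constant.
P₁ − P₂ = ½·13500·(8.24² − 0.731²) = ½·13500·67.4 = 455000 Pa.

ΔP ≈ 455 kPa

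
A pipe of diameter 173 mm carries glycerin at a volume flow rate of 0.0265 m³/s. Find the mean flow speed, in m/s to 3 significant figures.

1.13 m/s

Q = 0.0265 m³/s = 0.0265 m³/s.
v = Q/A = 0.0265 / 0.0235 = 1.13 m/s.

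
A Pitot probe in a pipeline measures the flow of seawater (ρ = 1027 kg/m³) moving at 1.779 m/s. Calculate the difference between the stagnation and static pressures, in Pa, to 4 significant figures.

Bernoulli between the free stream and the stagnation point: ½ρv² = P_stag − P_static.
ΔP = ½·1027·1.779² = 1625 Pa.

ΔP = 1625 Pa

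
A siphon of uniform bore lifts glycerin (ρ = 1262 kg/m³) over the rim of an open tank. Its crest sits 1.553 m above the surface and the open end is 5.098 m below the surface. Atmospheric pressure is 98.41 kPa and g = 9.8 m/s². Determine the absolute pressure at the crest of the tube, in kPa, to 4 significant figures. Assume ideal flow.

Bernoulli surface→outlet gives ½v² = g·h_out, so v = √(2·9.8·5.098) = 9.996 m/s.
The bore is uniform, so the speed at the crest is the same v. Bernoulli surface→crest: P_atm = P_top + ½ρv² + ρg·h_top.
P_top = 98410 − ½·1262·9.996² − 1262·9.8·1.553 = 16150 Pa.

P_top ≈ 16.15 kPa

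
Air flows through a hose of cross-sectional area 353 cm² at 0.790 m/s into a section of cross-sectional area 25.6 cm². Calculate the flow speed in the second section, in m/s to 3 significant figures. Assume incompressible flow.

10.9 m/s

Mass conservation (A₁v₁ = A₂v₂) gives v₂ = 0.790 × 353/25.6 = 10.9 m/s.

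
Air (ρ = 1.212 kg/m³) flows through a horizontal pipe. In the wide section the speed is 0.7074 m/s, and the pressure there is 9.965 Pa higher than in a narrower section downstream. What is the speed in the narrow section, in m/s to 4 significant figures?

With h₁ = h₂, rearranging Bernoulli gives v₂ = √(v₁² + 2ΔP/ρ).
v₂ = √(0.7074² + 2·9.965/1.212) = √(0.5004 + 16.44) = 4.116 m/s.

4.116 m/s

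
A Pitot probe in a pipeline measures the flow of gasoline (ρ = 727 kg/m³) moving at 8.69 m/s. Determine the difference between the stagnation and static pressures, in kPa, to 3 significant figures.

ΔP ≈ 27.5 kPa

At the stagnation point the flow is brought to rest, so Bernoulli gives P_stag − P_static = ½ρv².
ΔP = ½·727·8.69² = 27500 Pa.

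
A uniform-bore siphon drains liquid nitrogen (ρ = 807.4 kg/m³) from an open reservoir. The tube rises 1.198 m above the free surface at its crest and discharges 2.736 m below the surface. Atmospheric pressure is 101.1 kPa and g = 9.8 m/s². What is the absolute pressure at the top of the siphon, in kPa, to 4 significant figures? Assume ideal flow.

Bernoulli surface→outlet gives ½v² = g·h_out, so v = √(2·9.8·2.736) = 7.323 m/s.
Continuity keeps v the same throughout the tube; from surface to crest, P_atm + 0 = P_top + ½ρv² + ρg·h_top.
P_top = 101100 − ½·807.4·7.323² − 807.4·9.8·1.198 = 69970 Pa.

P_top ≈ 69.97 kPa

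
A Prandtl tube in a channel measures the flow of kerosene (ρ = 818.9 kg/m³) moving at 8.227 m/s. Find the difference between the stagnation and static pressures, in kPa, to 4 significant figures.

ΔP ≈ 27.71 kPa

The dynamic pressure equals the rise in static pressure at the stagnation point: ΔP = ½ρv².
ΔP = ½·818.9·8.227² = 27710 Pa.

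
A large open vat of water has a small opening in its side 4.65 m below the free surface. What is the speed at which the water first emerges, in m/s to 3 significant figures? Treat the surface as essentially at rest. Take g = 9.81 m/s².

The surface is effectively still and both ends are open, so ½v² = gh and v = √(2·9.81·4.65) = 9.55 m/s.

v = 9.55 m/s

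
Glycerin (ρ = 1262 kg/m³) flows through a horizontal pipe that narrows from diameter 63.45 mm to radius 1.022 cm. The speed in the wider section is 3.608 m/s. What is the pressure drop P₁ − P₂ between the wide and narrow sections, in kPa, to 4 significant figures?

The volume flow rate is constant, so v₂ = (A₁/A₂)v₁ = (31.62/3.281)·3.608 = 34.77 m/s.
With no height change, Bernoulli's equation is P₁ + ½ρv₁² = P₂ + ½ρv₂².
P₁ − P₂ = ½·1262·(34.77² − 3.608²) = ½·1262·1196 = 754500 Pa.

ΔP = 754.5 kPa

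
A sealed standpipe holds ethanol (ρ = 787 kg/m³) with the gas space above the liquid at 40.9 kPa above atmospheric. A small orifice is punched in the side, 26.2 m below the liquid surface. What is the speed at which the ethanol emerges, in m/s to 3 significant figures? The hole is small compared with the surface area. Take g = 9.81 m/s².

v ≈ 24.9 m/s

Take point 1 at the surface (v₁ ≈ 0) and point 2 at the hole (at atmospheric pressure). Bernoulli: P₁ + ρg h = P_atm + ½ρv₂².
With P₁ − P_atm = 40900 Pa, v₂ = √(2gh + 2ΔP/ρ) = √(2·9.81·26.2 + 2·40900/787) = 24.9 m/s.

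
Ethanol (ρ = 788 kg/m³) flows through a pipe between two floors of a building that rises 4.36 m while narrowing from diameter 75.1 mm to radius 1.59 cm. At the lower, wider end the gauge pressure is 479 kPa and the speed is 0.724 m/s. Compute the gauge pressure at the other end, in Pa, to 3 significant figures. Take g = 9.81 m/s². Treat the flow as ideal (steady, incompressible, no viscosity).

The volume flow rate is constant, so v₂ = (A₁/A₂)v₁ = (44.3/7.94)·0.724 = 4.04 m/s.
Applying Bernoulli between the two ends and solving for P₂: P₂ = P₁ + ½ρ(v₁² − v₂²) − ρgΔh.
P₂ = 479000 + ½·788·(0.724² − 4.04²) − 788·9.81·(+4.36) = 479000 + (-6220) − (33700) = 439000 Pa.

P₂ = 439000 Pa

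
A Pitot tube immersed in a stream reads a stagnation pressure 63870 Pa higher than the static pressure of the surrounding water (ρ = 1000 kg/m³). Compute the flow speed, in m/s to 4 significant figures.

Bernoulli between the free stream and the stagnation point: ½ρv² = P_stag − P_static.
v = √(2ΔP/ρ) = √(2·63870/1000) = 11.30 m/s.

v = 11.30 m/s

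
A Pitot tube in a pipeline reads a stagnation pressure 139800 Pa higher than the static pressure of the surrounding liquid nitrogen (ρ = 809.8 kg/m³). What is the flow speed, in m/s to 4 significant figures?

At the stagnation point the flow is brought to rest, so Bernoulli gives P_stag − P_static = ½ρv².
v = √(2ΔP/ρ) = √(2·139800/809.8) = 18.58 m/s.

v = 18.58 m/s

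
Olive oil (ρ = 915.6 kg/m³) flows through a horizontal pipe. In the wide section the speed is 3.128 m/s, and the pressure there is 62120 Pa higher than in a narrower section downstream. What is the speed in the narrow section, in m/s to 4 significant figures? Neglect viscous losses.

12.06 m/s

Along the level pipe P + ½ρv² is conserved, hence v₂² = v₁² + 2(P₁ − P₂)/ρ.
v₂ = √(3.128² + 2·62120/915.6) = √(9.784 + 135.7) = 12.06 m/s.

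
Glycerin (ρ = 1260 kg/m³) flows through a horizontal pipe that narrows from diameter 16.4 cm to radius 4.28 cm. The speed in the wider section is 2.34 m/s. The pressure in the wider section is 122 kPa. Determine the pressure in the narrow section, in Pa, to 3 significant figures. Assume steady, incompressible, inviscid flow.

P₂ ≈ 79000 Pa

By continuity, v₂ = v₁·A₁/A₂ = 2.34·(211/57.5) = 8.59 m/s.
The pipe is horizontal, so Bernoulli reduces to P₁ + ½ρv₁² = P₂ + ½ρv₂².
P₂ = P₁ − ½ρ(v₂² − v₁²) = 122000 − ½·1260·(8.59² − 2.34²) = 122000 − 43000 = 79000 Pa.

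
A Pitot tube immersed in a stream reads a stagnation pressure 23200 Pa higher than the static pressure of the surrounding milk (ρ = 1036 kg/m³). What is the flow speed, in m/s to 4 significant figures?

v ≈ 6.692 m/s

At the stagnation point the flow is brought to rest, so Bernoulli gives P_stag − P_static = ½ρv².
v = √(2ΔP/ρ) = √(2·23200/1036) = 6.692 m/s.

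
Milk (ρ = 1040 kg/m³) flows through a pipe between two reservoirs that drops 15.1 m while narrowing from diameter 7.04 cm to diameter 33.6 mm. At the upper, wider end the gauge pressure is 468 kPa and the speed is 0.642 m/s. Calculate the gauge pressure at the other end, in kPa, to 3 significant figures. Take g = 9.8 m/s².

618 kPa

The volume flow rate is constant, so v₂ = (A₁/A₂)v₁ = (38.9/8.87)·0.642 = 2.82 m/s.
Energy conservation along the streamline gives P₂ = P₁ − ½ρ(v₂² − v₁²) − ρg(h₂ − h₁).
P₂ = 468000 + ½·1040·(0.642² − 2.82²) − 1040·9.8·(−15.1) = 468000 + (-3920) − (-154000) = 618000 Pa.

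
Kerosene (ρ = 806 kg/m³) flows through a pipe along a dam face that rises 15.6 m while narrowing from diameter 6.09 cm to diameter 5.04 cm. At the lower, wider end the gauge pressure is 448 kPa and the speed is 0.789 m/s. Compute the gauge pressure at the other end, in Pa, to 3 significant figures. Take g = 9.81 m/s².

324000 Pa

Continuity gives A₁v₁ = A₂v₂, so v₂ = (29.1 cm²)/(20.0 cm²) × 0.789 m/s = 1.15 m/s.
Energy conservation along the streamline gives P₂ = P₁ − ½ρ(v₂² − v₁²) − ρg(h₂ − h₁).
P₂ = 448000 + ½·806·(0.789² − 1.15²) − 806·9.81·(+15.6) = 448000 + (-284) − (123000) = 324000 Pa.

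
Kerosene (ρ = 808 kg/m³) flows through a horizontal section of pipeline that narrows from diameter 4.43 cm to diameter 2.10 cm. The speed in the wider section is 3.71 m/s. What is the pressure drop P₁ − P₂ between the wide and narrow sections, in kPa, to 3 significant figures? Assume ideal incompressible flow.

ΔP ≈ 105 kPa

Mass conservation (A₁v₁ = A₂v₂) gives v₂ = 3.71 × 15.4/3.46 = 16.5 m/s.
Along the horizontal streamline, P + ½ρv² is constant.
P₁ − P₂ = ½·808·(16.5² − 3.71²) = ½·808·259 = 105000 Pa.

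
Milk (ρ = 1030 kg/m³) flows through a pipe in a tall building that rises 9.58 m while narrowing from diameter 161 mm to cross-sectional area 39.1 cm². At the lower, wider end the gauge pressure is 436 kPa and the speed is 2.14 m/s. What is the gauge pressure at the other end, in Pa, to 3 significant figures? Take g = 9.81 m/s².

P₂ = 278000 Pa

Mass conservation (A₁v₁ = A₂v₂) gives v₂ = 2.14 × 204/39.1 = 11.1 m/s.
Applying Bernoulli between the two ends and solving for P₂: P₂ = P₁ + ½ρ(v₁² − v₂²) − ρgΔh.
P₂ = 436000 + ½·1030·(2.14² − 11.1²) − 1030·9.81·(+9.58) = 436000 + (-61600) − (96800) = 278000 Pa.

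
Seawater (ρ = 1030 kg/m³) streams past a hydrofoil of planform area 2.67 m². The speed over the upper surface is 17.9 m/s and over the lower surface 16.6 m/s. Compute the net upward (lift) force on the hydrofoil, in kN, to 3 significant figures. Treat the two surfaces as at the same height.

61.7 kN

With equal heights on the two surfaces, Bernoulli gives P_lower − P_upper = ½ρ(v_upper² − v_lower²).
ΔP = ½·1030·(17.9² − 16.6²) = 23100 Pa.
Lift = ΔP · A = 23100 × 2.67 = 61700 N.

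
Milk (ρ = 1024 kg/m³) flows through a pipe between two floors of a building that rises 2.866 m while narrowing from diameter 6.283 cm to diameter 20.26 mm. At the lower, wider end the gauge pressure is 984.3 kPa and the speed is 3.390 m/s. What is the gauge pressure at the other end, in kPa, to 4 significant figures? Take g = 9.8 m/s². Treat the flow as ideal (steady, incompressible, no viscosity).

P₂ ≈ 417.2 kPa

Mass conservation (A₁v₁ = A₂v₂) gives v₂ = 3.390 × 31.00/3.224 = 32.60 m/s.
Energy conservation along the streamline gives P₂ = P₁ − ½ρ(v₂² − v₁²) − ρg(h₂ − h₁).
P₂ = 984300 + ½·1024·(3.390² − 32.60²) − 1024·9.8·(+2.866) = 984300 + (-538300) − (28760) = 417200 Pa.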